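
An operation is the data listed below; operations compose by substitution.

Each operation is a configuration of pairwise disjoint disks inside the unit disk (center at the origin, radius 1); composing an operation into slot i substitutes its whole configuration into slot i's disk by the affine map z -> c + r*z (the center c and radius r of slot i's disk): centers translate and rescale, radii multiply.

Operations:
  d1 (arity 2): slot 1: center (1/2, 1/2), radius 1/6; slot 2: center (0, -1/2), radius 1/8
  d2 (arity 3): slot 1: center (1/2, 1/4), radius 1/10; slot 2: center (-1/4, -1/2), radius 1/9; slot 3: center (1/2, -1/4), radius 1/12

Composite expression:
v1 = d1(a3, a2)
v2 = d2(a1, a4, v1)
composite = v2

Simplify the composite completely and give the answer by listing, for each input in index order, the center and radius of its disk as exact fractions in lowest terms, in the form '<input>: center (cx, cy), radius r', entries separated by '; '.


Affine substitution under d2: radii multiply and a-centers shift.
a1: after 1 affine step, its disk has center (1/2, 1/4), radius 1/10
a4: after 1 affine step, its disk has center (-1/4, -1/2), radius 1/9
a3: after 2 affine steps, its disk has center (13/24, -5/24), radius 1/72
a2: after 2 affine steps, its disk has center (1/2, -7/24), radius 1/96

a1: center (1/2, 1/4), radius 1/10; a2: center (1/2, -7/24), radius 1/96; a3: center (13/24, -5/24), radius 1/72; a4: center (-1/4, -1/2), radius 1/9


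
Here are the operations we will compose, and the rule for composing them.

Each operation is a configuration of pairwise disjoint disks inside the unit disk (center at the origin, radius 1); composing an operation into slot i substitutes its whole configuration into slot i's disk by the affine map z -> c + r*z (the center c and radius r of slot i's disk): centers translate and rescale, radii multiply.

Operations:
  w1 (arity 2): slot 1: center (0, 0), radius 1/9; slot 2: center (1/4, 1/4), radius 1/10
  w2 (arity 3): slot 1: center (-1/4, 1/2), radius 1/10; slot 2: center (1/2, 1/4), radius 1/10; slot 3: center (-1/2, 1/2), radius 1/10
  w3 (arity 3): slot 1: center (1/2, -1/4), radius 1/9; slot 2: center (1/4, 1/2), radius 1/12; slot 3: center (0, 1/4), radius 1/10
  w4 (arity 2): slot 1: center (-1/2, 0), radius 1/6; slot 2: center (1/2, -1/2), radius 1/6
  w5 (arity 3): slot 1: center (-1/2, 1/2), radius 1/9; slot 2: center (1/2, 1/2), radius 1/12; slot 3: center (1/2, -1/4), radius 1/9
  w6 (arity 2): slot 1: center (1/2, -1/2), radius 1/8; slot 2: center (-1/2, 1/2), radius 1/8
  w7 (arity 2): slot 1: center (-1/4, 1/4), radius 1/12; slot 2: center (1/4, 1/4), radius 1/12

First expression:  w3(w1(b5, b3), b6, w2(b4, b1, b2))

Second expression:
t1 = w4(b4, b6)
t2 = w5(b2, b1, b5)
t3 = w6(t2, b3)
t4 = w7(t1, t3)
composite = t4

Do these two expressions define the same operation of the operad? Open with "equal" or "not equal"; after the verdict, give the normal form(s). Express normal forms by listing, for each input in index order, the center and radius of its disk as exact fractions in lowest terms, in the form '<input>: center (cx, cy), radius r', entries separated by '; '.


not equal: they reduce to b1: center (1/20, 11/40), radius 1/100; b2: center (-1/20, 3/10), radius 1/100; b3: center (19/36, -2/9), radius 1/90; b4: center (-1/40, 3/10), radius 1/100; b5: center (1/2, -1/4), radius 1/81; b6: center (1/4, 1/2), radius 1/12 and b1: center (19/64, 41/192), radius 1/1152; b2: center (55/192, 41/192), radius 1/864; b3: center (5/24, 7/24), radius 1/96; b4: center (-7/24, 1/4), radius 1/72; b5: center (19/64, 79/384), radius 1/864; b6: center (-5/24, 5/24), radius 1/72

Normal form of the first expression: b1: center (1/20, 11/40), radius 1/100; b2: center (-1/20, 3/10), radius 1/100; b3: center (19/36, -2/9), radius 1/90; b4: center (-1/40, 3/10), radius 1/100; b5: center (1/2, -1/4), radius 1/81; b6: center (1/4, 1/2), radius 1/12
Normal form of the second expression: b1: center (19/64, 41/192), radius 1/1152; b2: center (55/192, 41/192), radius 1/864; b3: center (5/24, 7/24), radius 1/96; b4: center (-7/24, 1/4), radius 1/72; b5: center (19/64, 79/384), radius 1/864; b6: center (-5/24, 5/24), radius 1/72
Different reductions; not equal.


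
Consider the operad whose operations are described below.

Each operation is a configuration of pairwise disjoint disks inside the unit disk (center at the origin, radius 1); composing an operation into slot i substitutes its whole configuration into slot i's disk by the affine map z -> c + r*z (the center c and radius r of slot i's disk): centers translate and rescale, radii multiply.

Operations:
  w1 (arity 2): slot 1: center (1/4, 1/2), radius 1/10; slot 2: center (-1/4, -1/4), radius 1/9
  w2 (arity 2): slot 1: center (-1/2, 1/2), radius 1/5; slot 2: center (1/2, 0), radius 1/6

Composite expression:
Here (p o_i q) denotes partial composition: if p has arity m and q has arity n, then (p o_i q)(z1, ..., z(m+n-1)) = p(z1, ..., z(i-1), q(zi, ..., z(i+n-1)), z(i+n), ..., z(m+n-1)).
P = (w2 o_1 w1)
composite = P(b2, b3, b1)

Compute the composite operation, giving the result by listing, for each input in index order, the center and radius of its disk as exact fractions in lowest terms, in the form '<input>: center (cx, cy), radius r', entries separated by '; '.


b1: center (1/2, 0), radius 1/6; b2: center (-9/20, 3/5), radius 1/50; b3: center (-11/20, 9/20), radius 1/45

Each b-disk chains the slot maps above it in w2; radii multiply.
b2 passes through 2 substitutions, ending at center (-9/20, 3/5), radius 1/50
b3 passes through 2 substitutions, ending at center (-11/20, 9/20), radius 1/45
b1 passes through 1 substitution, ending at center (1/2, 0), radius 1/6


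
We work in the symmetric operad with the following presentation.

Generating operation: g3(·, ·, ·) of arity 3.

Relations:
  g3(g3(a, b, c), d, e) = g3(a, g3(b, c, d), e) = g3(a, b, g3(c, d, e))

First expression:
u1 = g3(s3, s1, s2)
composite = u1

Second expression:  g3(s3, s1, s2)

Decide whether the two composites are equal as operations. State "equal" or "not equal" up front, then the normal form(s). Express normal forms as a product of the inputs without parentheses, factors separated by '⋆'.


The first expression reduces to s3 ⋆ s1 ⋆ s2
The second expression reduces to s3 ⋆ s1 ⋆ s2
Both agree, so they are equal.

equal: each reduces to s3 ⋆ s1 ⋆ s2


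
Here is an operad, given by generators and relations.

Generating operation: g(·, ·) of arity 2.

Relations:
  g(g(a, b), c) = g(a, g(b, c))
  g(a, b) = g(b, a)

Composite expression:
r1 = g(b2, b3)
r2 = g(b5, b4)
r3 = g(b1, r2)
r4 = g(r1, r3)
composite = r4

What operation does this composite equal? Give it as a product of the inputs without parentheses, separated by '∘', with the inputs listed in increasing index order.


b1 ∘ b2 ∘ b3 ∘ b4 ∘ b5


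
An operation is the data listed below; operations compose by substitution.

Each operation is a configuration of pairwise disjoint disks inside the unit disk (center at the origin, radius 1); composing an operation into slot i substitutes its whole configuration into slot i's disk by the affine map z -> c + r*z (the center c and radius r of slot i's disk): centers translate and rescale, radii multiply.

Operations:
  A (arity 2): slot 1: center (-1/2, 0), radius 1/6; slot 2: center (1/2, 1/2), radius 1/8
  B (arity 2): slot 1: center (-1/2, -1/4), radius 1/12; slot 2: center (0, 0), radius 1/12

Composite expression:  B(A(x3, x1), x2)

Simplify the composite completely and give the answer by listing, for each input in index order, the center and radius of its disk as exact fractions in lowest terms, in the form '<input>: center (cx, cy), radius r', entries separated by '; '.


x1: center (-11/24, -5/24), radius 1/96; x2: center (0, 0), radius 1/12; x3: center (-13/24, -1/4), radius 1/72

Follow each x-input down from B: c' goes to c + r*c', radius to r*r'.
x3 passes through 2 substitutions, ending at center (-13/24, -1/4), radius 1/72
x1 passes through 2 substitutions, ending at center (-11/24, -5/24), radius 1/96
x2 passes through 1 substitution, ending at center (0, 0), radius 1/12


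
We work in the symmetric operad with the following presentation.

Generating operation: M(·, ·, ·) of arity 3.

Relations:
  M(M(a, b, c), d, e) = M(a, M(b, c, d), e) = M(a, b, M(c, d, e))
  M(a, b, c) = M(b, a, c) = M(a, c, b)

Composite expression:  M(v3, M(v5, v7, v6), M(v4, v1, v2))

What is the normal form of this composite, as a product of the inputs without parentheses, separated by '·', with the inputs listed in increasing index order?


v1 · v2 · v3 · v4 · v5 · v6 · v7

Shape and order are irrelevant to M; the v-input set decides.
M(v5, v7, v6) flattens to v5 · v7 · v6
M(v4, v1, v2) flattens to v4 · v1 · v2
M(v3, M(v5, v7, v6), M(v4, v1, v2)) flattens to v3 · v5 · v7 · v6 · v4 · v1 · v2
rearranged into index order: v1 · v2 · v3 · v4 · v5 · v6 · v7


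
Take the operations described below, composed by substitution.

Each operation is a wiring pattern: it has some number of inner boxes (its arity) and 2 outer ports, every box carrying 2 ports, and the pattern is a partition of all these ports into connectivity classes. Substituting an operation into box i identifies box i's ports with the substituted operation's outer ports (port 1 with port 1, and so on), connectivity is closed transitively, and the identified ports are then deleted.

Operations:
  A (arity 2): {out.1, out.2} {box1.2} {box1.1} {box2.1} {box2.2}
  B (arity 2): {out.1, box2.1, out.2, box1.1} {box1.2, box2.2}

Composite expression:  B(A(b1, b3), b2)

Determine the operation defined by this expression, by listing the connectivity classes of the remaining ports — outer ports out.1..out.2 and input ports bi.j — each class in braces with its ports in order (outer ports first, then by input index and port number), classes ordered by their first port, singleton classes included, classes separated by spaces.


{out.1, out.2, b2.1, b2.2} {b1.1} {b1.2} {b3.1} {b3.2}

Connectivity passes through glued B-boundaries; trace each wire chain.
composing A on (b1, b3), with out.j its own outer ports: {out.1, out.2} {b1.1} {b1.2} {b3.1} {b3.2}
composing B on (b1, b3, b2), with out.j its own outer ports: {out.1, out.2, b2.1, b2.2} {b1.1} {b1.2} {b3.1} {b3.2}


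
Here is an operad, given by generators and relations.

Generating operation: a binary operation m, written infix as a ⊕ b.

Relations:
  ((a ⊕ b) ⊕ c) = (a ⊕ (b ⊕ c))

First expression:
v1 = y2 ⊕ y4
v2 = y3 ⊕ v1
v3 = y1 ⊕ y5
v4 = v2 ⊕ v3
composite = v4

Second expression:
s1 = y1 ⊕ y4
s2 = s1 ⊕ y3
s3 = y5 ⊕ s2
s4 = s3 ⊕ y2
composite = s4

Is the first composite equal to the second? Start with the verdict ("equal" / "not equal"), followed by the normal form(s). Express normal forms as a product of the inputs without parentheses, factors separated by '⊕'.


not equal — first y3 ⊕ y2 ⊕ y4 ⊕ y1 ⊕ y5, second y5 ⊕ y1 ⊕ y4 ⊕ y3 ⊕ y2

Normal form of the first expression: y3 ⊕ y2 ⊕ y4 ⊕ y1 ⊕ y5
Normal form of the second expression: y5 ⊕ y1 ⊕ y4 ⊕ y3 ⊕ y2
The normal forms differ: not equal.


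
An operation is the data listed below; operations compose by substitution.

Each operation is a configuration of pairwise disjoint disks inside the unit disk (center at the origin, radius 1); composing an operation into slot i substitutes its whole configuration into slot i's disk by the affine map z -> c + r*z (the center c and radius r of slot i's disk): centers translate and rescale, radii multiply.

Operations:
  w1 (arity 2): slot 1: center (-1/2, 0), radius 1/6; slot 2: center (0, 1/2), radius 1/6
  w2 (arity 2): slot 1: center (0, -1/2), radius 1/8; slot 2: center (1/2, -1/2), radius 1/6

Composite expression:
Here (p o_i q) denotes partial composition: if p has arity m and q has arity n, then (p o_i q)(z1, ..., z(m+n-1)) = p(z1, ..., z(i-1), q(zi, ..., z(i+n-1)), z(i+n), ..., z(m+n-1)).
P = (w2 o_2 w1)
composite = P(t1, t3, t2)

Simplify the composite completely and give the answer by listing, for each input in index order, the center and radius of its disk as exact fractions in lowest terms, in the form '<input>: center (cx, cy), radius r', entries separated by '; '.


Affine substitution under w2: radii multiply and t-centers shift.
tracing t1 down its 1-map path: center (0, -1/2), radius 1/8
tracing t3 down its 2-map path: center (5/12, -1/2), radius 1/36
tracing t2 down its 2-map path: center (1/2, -5/12), radius 1/36

t1: center (0, -1/2), radius 1/8; t2: center (1/2, -5/12), radius 1/36; t3: center (5/12, -1/2), radius 1/36


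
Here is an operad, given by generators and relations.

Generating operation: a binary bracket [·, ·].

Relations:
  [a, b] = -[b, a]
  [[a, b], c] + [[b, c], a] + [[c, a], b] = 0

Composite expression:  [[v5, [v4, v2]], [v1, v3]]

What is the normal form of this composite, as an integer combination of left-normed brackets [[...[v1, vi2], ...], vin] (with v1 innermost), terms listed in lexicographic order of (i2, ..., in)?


-[[[[v1, v3], v2], v4], v5] + [[[[v1, v3], v4], v2], v5] + [[[[v1, v3], v5], v2], v4] - [[[[v1, v3], v5], v4], v2]

Skip Jacobi rewriting: expand, keep v1-initial words, read off terms.
Composite bracket: [[v5, [v4, v2]], [v1, v3]]
The bracket unfolds into 16 signed words via [a, b] = ab - ba (2^4 = 16).
Coefficients come from the v1-initial words:
  v1v3v2v4v5 (sign -1) contributes -[[[[v1, v3], v2], v4], v5]
  v1v3v4v2v5 (sign +1) contributes +[[[[v1, v3], v4], v2], v5]
  v1v3v5v2v4 (sign +1) contributes +[[[[v1, v3], v5], v2], v4]
  v1v3v5v4v2 (sign -1) contributes -[[[[v1, v3], v5], v4], v2]


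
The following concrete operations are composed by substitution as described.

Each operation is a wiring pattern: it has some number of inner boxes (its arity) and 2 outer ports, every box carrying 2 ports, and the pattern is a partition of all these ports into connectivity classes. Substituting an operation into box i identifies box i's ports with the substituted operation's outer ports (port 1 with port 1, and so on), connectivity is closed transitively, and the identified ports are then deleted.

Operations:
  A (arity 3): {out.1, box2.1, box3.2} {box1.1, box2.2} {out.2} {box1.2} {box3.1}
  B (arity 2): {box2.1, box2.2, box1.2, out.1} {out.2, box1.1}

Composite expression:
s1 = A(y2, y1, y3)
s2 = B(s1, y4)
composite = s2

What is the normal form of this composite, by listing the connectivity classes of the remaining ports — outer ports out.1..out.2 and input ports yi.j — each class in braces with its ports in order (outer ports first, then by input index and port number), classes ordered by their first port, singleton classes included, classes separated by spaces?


Two ports join when wires chain via B-identified ports.
through A, on inputs (y2, y1, y3): {out.1, y1.1, y3.2} {out.2} {y1.2, y2.1} {y2.2} {y3.1} (out.j = stage outer ports)
through B, on inputs (y2, y1, y3, y4): {out.1, y4.1, y4.2} {out.2, y1.1, y3.2} {y1.2, y2.1} {y2.2} {y3.1} (out.j = stage outer ports)

{out.1, y4.1, y4.2} {out.2, y1.1, y3.2} {y1.2, y2.1} {y2.2} {y3.1}


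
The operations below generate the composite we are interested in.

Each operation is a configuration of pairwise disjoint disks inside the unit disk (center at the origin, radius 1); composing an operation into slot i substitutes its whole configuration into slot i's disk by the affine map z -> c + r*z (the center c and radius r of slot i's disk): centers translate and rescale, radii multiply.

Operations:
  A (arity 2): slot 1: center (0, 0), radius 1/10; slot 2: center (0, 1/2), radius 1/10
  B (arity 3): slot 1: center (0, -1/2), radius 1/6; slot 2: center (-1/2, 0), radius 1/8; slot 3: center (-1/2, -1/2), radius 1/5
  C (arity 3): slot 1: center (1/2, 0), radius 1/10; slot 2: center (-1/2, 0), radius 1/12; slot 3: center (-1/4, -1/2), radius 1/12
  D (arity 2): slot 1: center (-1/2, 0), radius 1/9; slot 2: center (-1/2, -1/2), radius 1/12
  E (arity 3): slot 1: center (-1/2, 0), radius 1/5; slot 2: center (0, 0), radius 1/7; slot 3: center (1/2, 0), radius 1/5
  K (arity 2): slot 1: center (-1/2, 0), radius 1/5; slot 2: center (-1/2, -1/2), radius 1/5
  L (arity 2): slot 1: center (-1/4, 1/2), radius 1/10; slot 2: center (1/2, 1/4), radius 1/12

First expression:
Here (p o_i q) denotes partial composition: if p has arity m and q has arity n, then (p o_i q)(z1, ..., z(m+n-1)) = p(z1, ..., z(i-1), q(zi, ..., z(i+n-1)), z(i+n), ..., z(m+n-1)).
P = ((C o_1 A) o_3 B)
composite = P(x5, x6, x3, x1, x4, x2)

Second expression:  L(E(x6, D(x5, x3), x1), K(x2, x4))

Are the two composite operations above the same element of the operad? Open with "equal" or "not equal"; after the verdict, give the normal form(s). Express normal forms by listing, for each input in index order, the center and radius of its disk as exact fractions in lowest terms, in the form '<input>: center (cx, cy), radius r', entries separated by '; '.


not equal; first: x1: center (-13/24, 0), radius 1/96; x2: center (-1/4, -1/2), radius 1/12; x3: center (-1/2, -1/24), radius 1/72; x4: center (-13/24, -1/24), radius 1/60; x5: center (1/2, 0), radius 1/100; x6: center (1/2, 1/20), radius 1/100; second: x1: center (-1/5, 1/2), radius 1/50; x2: center (11/24, 1/4), radius 1/60; x3: center (-9/35, 69/140), radius 1/840; x4: center (11/24, 5/24), radius 1/60; x5: center (-9/35, 1/2), radius 1/630; x6: center (-3/10, 1/2), radius 1/50

The first expression, normalized: x1: center (-13/24, 0), radius 1/96; x2: center (-1/4, -1/2), radius 1/12; x3: center (-1/2, -1/24), radius 1/72; x4: center (-13/24, -1/24), radius 1/60; x5: center (1/2, 0), radius 1/100; x6: center (1/2, 1/20), radius 1/100
The second expression, normalized: x1: center (-1/5, 1/2), radius 1/50; x2: center (11/24, 1/4), radius 1/60; x3: center (-9/35, 69/140), radius 1/840; x4: center (11/24, 5/24), radius 1/60; x5: center (-9/35, 1/2), radius 1/630; x6: center (-3/10, 1/2), radius 1/50
The normal forms differ: not equal.


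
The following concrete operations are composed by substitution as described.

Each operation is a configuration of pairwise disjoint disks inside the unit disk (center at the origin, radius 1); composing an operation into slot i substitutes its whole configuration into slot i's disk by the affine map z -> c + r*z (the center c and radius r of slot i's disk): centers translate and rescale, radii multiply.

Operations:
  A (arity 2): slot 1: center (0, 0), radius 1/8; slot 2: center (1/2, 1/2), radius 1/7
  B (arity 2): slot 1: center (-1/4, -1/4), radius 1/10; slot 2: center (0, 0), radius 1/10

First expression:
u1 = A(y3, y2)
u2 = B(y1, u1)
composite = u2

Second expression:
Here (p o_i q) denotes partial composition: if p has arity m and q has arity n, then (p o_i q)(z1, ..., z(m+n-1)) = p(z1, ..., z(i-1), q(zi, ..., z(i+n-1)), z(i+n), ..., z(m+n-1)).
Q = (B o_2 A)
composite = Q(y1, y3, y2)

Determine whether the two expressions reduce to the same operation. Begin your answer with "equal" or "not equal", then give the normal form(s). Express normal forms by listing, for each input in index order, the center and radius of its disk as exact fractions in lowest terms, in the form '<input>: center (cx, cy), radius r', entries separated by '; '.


equal; the common form is y1: center (-1/4, -1/4), radius 1/10; y2: center (1/20, 1/20), radius 1/70; y3: center (0, 0), radius 1/80

The first expression reduces to y1: center (-1/4, -1/4), radius 1/10; y2: center (1/20, 1/20), radius 1/70; y3: center (0, 0), radius 1/80
The second expression reduces to y1: center (-1/4, -1/4), radius 1/10; y2: center (1/20, 1/20), radius 1/70; y3: center (0, 0), radius 1/80
The normal forms match — equal.


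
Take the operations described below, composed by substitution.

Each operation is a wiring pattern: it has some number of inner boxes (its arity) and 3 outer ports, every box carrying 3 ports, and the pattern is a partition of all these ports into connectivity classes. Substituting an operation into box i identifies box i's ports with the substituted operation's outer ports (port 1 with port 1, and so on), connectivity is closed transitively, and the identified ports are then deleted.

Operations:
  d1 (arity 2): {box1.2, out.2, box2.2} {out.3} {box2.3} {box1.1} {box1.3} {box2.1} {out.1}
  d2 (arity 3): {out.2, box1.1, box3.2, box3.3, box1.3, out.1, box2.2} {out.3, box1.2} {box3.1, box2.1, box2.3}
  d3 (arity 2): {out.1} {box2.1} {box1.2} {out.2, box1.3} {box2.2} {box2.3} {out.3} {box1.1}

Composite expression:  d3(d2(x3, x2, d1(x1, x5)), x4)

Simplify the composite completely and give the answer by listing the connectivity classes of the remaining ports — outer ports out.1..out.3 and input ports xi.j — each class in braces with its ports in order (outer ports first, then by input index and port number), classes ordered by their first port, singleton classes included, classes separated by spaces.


{out.1} {out.2, x3.2} {out.3} {x1.1} {x1.2, x2.2, x3.1, x3.3, x5.2} {x1.3} {x2.1, x2.3} {x4.1} {x4.2} {x4.3} {x5.1} {x5.3}

Treat the ports identified at d3 as solder joints: merge, then drop.
d1 over (x1, x5) gives {out.1} {out.2, x1.2, x5.2} {out.3} {x1.1} {x1.3} {x5.1} {x5.3}, out.j being that stage's outer ports
d2 over (x3, x2, x1, x5) gives {out.1, out.2, x1.2, x2.2, x3.1, x3.3, x5.2} {out.3, x3.2} {x1.1} {x1.3} {x2.1, x2.3} {x5.1} {x5.3}, out.j being that stage's outer ports
d3 over (x3, x2, x1, x5, x4) gives {out.1} {out.2, x3.2} {out.3} {x1.1} {x1.2, x2.2, x3.1, x3.3, x5.2} {x1.3} {x2.1, x2.3} {x4.1} {x4.2} {x4.3} {x5.1} {x5.3}, out.j being that stage's outer ports


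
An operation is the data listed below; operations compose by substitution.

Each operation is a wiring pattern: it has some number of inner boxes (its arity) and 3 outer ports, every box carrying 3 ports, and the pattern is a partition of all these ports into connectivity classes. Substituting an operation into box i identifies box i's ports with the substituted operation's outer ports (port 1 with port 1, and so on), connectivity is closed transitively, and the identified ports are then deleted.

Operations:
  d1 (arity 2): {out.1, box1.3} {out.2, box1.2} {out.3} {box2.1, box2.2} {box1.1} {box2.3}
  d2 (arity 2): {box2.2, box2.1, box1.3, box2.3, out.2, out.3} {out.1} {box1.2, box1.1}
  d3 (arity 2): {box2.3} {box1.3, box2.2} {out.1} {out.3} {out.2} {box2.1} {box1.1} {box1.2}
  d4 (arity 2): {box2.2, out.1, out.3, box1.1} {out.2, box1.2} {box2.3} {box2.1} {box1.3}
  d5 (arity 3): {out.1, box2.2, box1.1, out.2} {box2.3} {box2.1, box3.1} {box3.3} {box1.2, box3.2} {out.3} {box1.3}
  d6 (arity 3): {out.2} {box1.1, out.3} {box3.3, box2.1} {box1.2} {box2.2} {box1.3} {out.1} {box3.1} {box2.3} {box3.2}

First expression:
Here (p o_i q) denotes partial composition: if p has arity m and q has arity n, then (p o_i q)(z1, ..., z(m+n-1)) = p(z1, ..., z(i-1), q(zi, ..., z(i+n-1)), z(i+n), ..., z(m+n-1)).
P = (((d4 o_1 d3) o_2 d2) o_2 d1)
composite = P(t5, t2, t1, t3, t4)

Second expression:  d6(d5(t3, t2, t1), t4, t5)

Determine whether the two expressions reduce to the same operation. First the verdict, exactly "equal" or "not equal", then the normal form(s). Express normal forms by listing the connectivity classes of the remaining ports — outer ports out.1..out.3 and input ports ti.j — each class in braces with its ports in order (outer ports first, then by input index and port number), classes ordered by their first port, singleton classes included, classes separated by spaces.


not equal; the first gives {out.1, out.3, t4.2} {out.2} {t1.1, t1.2} {t1.3} {t2.1} {t2.2, t2.3} {t3.1, t3.2, t3.3, t5.3} {t4.1} {t4.3} {t5.1} {t5.2} and the second {out.1} {out.2} {out.3, t2.2, t3.1} {t1.1, t2.1} {t1.2, t3.2} {t1.3} {t2.3} {t3.3} {t4.1, t5.3} {t4.2} {t4.3} {t5.1} {t5.2}

In normal form, the first expression is {out.1, out.3, t4.2} {out.2} {t1.1, t1.2} {t1.3} {t2.1} {t2.2, t2.3} {t3.1, t3.2, t3.3, t5.3} {t4.1} {t4.3} {t5.1} {t5.2}
In normal form, the second expression is {out.1} {out.2} {out.3, t2.2, t3.1} {t1.1, t2.1} {t1.2, t3.2} {t1.3} {t2.3} {t3.3} {t4.1, t5.3} {t4.2} {t4.3} {t5.1} {t5.2}
Distinct normal forms: not equal.


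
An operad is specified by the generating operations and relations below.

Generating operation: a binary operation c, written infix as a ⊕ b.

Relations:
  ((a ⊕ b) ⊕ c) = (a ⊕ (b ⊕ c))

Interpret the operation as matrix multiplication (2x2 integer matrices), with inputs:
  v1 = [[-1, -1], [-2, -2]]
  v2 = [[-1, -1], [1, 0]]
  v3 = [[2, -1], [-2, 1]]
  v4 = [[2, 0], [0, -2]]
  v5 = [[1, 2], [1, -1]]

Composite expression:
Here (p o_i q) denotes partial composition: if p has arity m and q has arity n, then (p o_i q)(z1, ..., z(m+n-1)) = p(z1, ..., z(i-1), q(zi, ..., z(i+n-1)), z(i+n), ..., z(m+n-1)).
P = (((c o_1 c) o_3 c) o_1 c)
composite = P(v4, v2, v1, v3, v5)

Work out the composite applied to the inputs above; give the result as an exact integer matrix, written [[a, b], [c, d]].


[[0, 0], [0, 0]]


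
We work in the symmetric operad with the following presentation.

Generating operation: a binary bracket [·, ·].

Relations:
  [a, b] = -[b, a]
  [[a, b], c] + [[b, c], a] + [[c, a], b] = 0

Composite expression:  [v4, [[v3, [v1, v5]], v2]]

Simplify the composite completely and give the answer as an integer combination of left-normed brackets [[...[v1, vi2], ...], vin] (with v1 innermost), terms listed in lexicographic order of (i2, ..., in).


[[[[v1, v5], v3], v2], v4]


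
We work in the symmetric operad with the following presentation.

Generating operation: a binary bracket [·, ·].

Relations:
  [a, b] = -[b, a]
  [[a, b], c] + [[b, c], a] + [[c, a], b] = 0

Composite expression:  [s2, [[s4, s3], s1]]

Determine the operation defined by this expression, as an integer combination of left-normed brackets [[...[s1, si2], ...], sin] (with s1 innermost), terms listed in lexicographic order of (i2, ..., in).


-[[[s1, s3], s4], s2] + [[[s1, s4], s3], s2]

Antisymmetry and Jacobi reduce to s1-anchored left-normed brackets.
Composite bracket: [s2, [[s4, s3], s1]]
Under [a, b] = ab - ba we get 8 signed associative words (2^3 = 8).
The s1-initial words carry the normal form:
  from s1s3s4s2, sign -1: term -[[[s1, s3], s4], s2]
  from s1s4s3s2, sign +1: term +[[[s1, s4], s3], s2]


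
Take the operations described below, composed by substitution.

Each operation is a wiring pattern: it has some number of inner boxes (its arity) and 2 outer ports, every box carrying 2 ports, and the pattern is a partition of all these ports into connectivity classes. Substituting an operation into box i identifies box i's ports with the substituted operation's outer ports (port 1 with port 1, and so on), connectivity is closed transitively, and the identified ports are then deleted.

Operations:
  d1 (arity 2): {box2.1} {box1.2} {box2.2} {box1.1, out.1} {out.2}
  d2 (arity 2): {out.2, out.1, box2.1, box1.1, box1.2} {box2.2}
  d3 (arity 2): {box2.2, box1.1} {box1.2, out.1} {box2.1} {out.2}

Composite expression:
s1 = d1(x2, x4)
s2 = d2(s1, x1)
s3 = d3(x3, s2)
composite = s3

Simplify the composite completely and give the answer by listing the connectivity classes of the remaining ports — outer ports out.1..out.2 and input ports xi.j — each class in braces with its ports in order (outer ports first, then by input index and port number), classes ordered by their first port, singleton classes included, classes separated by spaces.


{out.1, x3.2} {out.2} {x1.1, x2.1, x3.1} {x1.2} {x2.2} {x4.1} {x4.2}

Reachability decides: close wires over d3-identified ports.
stage d1: inputs (x2, x4), connectivity {out.1, x2.1} {out.2} {x2.2} {x4.1} {x4.2}, out.j its boundary
stage d2: inputs (x2, x4, x1), connectivity {out.1, out.2, x1.1, x2.1} {x1.2} {x2.2} {x4.1} {x4.2}, out.j its boundary
stage d3: inputs (x3, x2, x4, x1), connectivity {out.1, x3.2} {out.2} {x1.1, x2.1, x3.1} {x1.2} {x2.2} {x4.1} {x4.2}, out.j its boundary


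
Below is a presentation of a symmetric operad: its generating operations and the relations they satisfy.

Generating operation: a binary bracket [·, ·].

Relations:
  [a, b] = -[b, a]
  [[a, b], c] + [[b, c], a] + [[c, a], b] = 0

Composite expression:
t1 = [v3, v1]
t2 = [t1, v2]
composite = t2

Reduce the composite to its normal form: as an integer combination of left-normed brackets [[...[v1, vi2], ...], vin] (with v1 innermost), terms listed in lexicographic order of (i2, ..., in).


A multilinear Lie element is pinned by v1-initial words (v1 innermost).
Composite bracket: [[v3, v1], v2]
Applying ab - ba throughout gives 4 signed words (2^2 = 4).
Keep just the words that open with v1:
  word v1v3v2 has sign -1, contributing -[[v1, v3], v2]

-[[v1, v3], v2]


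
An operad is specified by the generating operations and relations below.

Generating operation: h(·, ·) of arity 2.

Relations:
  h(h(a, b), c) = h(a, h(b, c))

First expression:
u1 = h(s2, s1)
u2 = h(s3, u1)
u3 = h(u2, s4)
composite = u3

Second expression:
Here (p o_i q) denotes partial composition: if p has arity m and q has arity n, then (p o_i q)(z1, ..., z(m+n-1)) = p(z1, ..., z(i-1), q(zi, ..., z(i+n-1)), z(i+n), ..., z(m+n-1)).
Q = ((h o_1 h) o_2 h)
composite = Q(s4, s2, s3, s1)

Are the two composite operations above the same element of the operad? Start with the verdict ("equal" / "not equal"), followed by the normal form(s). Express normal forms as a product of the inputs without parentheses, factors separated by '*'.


not equal: they reduce to s3 * s2 * s1 * s4 and s4 * s2 * s3 * s1

The first expression reduces to s3 * s2 * s1 * s4
The second expression reduces to s4 * s2 * s3 * s1
No match — not equal.


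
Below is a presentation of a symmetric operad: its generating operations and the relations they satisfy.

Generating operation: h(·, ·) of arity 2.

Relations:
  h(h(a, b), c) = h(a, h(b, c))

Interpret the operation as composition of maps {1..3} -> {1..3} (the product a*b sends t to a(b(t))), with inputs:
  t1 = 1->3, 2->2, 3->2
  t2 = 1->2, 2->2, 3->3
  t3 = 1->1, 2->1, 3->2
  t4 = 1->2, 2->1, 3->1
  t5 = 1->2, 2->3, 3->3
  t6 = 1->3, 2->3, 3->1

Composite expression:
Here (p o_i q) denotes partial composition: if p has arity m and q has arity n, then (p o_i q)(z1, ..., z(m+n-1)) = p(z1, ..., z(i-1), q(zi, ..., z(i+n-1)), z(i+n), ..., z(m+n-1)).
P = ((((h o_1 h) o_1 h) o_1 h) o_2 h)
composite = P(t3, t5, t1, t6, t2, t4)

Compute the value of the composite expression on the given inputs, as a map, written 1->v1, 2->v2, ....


1->2, 2->2, 3->2

h(t5, t1) = 1->3, 2->3, 3->3
h(t3, h(t5, t1)) = 1->2, 2->2, 3->2
h(h(t3, h(t5, t1)), t6) = 1->2, 2->2, 3->2
h(h(h(t3, h(t5, t1)), t6), t2) = 1->2, 2->2, 3->2
h(h(h(h(t3, h(t5, t1)), t6), t2), t4) = 1->2, 2->2, 3->2


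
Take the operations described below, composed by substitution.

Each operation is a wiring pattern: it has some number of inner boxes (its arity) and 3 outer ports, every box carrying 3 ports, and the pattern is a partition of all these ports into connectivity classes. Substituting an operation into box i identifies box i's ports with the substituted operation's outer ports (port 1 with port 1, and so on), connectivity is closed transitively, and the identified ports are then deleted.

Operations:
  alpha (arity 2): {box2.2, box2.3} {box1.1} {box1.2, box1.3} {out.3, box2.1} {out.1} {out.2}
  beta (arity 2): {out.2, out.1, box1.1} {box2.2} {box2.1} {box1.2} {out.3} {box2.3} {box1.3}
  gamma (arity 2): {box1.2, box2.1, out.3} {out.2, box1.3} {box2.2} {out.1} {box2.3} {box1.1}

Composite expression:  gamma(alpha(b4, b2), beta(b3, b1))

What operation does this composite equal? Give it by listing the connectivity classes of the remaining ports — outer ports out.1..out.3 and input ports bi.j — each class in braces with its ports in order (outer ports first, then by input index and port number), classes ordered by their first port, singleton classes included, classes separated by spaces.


{out.1} {out.2, b2.1} {out.3, b3.1} {b1.1} {b1.2} {b1.3} {b2.2, b2.3} {b3.2} {b3.3} {b4.1} {b4.2, b4.3}

Substituting into gamma glues patterns; closure does the rest.
composing alpha on (b4, b2), with out.j its own outer ports: {out.1} {out.2} {out.3, b2.1} {b2.2, b2.3} {b4.1} {b4.2, b4.3}
composing beta on (b3, b1), with out.j its own outer ports: {out.1, out.2, b3.1} {out.3} {b1.1} {b1.2} {b1.3} {b3.2} {b3.3}
composing gamma on (b4, b2, b3, b1), with out.j its own outer ports: {out.1} {out.2, b2.1} {out.3, b3.1} {b1.1} {b1.2} {b1.3} {b2.2, b2.3} {b3.2} {b3.3} {b4.1} {b4.2, b4.3}


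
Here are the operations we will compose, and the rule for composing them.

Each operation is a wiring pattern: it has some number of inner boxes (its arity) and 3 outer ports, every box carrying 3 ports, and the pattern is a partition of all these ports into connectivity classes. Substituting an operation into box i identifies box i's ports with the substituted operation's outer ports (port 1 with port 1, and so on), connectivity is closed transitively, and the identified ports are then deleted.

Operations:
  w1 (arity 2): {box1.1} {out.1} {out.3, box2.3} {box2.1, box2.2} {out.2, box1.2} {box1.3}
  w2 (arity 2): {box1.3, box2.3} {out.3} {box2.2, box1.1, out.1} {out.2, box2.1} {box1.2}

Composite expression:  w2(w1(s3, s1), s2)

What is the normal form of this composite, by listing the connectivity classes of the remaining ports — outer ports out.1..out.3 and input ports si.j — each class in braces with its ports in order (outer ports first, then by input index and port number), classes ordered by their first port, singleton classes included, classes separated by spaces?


{out.1, s2.2} {out.2, s2.1} {out.3} {s1.1, s1.2} {s1.3, s2.3} {s3.1} {s3.2} {s3.3}

Substituting into w2 glues patterns; closure does the rest.
stage w1: inputs (s3, s1), connectivity {out.1} {out.2, s3.2} {out.3, s1.3} {s1.1, s1.2} {s3.1} {s3.3}, out.j its boundary
stage w2: inputs (s3, s1, s2), connectivity {out.1, s2.2} {out.2, s2.1} {out.3} {s1.1, s1.2} {s1.3, s2.3} {s3.1} {s3.2} {s3.3}, out.j its boundary


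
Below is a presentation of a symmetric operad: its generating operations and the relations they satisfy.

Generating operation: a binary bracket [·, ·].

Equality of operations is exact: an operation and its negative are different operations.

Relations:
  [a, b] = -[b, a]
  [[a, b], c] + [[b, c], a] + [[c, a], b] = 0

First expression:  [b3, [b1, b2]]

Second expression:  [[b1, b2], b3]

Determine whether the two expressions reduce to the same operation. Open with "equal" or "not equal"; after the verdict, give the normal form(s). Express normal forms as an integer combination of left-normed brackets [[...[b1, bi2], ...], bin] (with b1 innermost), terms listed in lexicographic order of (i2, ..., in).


not equal; the first gives -[[b1, b2], b3] and the second [[b1, b2], b3]

The first expression reduces to -[[b1, b2], b3]
The second expression reduces to [[b1, b2], b3]
The normal forms differ: not equal.


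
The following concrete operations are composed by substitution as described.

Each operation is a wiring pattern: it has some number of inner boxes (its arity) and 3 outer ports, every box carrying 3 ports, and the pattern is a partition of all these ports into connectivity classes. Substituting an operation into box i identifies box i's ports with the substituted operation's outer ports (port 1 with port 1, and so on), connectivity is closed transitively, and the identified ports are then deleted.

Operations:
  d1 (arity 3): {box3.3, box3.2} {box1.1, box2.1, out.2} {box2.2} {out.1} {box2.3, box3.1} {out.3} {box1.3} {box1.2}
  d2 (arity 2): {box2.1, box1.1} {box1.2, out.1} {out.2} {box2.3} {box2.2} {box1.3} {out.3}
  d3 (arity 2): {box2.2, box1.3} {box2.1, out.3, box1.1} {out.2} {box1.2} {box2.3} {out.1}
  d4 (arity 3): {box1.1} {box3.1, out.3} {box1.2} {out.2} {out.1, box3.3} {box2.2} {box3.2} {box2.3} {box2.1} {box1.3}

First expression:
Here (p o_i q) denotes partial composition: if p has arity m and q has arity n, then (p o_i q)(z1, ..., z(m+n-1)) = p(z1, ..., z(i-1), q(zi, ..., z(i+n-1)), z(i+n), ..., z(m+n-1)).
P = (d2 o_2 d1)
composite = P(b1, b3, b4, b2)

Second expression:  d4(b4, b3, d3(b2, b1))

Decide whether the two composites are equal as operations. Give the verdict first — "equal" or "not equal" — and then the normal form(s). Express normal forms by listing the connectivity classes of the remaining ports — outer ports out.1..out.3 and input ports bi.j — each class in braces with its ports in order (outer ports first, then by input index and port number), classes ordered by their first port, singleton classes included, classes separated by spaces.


The first composite normalizes to {out.1, b1.2} {out.2} {out.3} {b1.1} {b1.3} {b2.1, b4.3} {b2.2, b2.3} {b3.1, b4.1} {b3.2} {b3.3} {b4.2}
The second composite normalizes to {out.1, b1.1, b2.1} {out.2} {out.3} {b1.2, b2.3} {b1.3} {b2.2} {b3.1} {b3.2} {b3.3} {b4.1} {b4.2} {b4.3}
The forms do not match — not equal.

not equal; first: {out.1, b1.2} {out.2} {out.3} {b1.1} {b1.3} {b2.1, b4.3} {b2.2, b2.3} {b3.1, b4.1} {b3.2} {b3.3} {b4.2}; second: {out.1, b1.1, b2.1} {out.2} {out.3} {b1.2, b2.3} {b1.3} {b2.2} {b3.1} {b3.2} {b3.3} {b4.1} {b4.2} {b4.3}


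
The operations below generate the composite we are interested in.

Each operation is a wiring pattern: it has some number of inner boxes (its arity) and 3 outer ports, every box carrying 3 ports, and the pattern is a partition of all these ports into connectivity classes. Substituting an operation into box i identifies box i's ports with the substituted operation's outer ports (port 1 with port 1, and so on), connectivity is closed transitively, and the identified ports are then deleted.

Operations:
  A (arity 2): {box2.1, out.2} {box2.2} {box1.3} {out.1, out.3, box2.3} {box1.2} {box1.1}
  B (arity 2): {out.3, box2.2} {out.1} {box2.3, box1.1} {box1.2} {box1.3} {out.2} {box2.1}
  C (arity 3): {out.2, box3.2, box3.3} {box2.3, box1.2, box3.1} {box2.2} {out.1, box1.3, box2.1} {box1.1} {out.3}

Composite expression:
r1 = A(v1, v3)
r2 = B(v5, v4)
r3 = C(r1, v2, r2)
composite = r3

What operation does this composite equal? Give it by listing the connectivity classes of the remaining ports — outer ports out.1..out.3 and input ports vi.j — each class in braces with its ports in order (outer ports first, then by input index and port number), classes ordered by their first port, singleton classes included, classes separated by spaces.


{out.1, v2.1, v3.3} {out.2, v4.2} {out.3} {v1.1} {v1.2} {v1.3} {v2.2} {v2.3, v3.1} {v3.2} {v4.1} {v4.3, v5.1} {v5.2} {v5.3}

After gluing at C, chains via deleted ports link the v-ports.
after A, the pattern on (v1, v3) reads {out.1, out.3, v3.3} {out.2, v3.1} {v1.1} {v1.2} {v1.3} {v3.2} (out.j = its outer ports)
after B, the pattern on (v5, v4) reads {out.1} {out.2} {out.3, v4.2} {v4.1} {v4.3, v5.1} {v5.2} {v5.3} (out.j = its outer ports)
after C, the pattern on (v1, v3, v2, v5, v4) reads {out.1, v2.1, v3.3} {out.2, v4.2} {out.3} {v1.1} {v1.2} {v1.3} {v2.2} {v2.3, v3.1} {v3.2} {v4.1} {v4.3, v5.1} {v5.2} {v5.3} (out.j = its outer ports)


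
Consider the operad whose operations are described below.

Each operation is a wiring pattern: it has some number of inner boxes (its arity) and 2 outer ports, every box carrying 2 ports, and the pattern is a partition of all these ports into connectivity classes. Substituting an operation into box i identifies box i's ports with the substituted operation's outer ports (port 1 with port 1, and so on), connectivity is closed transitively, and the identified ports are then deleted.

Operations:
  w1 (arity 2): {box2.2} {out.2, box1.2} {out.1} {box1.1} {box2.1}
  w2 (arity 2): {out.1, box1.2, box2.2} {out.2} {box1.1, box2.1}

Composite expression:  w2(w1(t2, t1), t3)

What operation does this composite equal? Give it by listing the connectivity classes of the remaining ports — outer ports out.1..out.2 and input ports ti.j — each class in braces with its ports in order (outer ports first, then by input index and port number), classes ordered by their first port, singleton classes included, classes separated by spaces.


{out.1, t2.2, t3.2} {out.2} {t1.1} {t1.2} {t2.1} {t3.1}

Connectivity passes through glued w2-boundaries; trace each wire chain.
the subtree at w1 composes to {out.1} {out.2, t2.2} {t1.1} {t1.2} {t2.1} on (t2, t1); out.j = own outer ports
the subtree at w2 composes to {out.1, t2.2, t3.2} {out.2} {t1.1} {t1.2} {t2.1} {t3.1} on (t2, t1, t3); out.j = own outer ports
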